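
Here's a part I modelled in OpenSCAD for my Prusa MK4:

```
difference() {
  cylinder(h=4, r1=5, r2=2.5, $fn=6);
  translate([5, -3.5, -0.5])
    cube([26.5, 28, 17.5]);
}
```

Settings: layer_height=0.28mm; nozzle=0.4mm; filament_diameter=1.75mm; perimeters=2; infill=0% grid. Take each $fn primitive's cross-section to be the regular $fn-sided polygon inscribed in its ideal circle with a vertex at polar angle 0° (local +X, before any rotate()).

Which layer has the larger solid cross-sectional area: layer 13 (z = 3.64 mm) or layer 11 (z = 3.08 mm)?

Layer 13 (z = 3.64): the cone (r1=5→r2=2.5) has section circumradius 2.725 here — a regular 6-gon (area = (6/2)·2.725²·sin(360°/6) = 19.29 mm²); the cube at (5, -3.5) (footprint 26.5×28) is included at this height (area 742.00 mm²); After the difference (first − rest): starting from the cone (19.29 mm²), the 26.5×28 cube at (5, -3.5) misses the remaining region (no effect) — area = 19.29 mm². So its area = 19.29 mm². Layer 11 (z = 3.08): the cone contributes a regular 6-gon of circumradius 3.075 (interpolated between r1=5 and r2=2.5 at t=0.770) (area = (6/2)·3.075²·sin(360°/6) = 24.57 mm²); the cube at (5, -3.5) (footprint 26.5×28) is included at this height (area 742.00 mm²); Taking the first minus the rest: starting from the cone (24.57 mm²), the 26.5×28 cube at (5, -3.5) misses the remaining region (no effect) — area = 24.57 mm². So its area = 24.57 mm². Layer 11 is larger (24.57 vs 19.29 mm²).

layer 11 (z = 3.08 mm)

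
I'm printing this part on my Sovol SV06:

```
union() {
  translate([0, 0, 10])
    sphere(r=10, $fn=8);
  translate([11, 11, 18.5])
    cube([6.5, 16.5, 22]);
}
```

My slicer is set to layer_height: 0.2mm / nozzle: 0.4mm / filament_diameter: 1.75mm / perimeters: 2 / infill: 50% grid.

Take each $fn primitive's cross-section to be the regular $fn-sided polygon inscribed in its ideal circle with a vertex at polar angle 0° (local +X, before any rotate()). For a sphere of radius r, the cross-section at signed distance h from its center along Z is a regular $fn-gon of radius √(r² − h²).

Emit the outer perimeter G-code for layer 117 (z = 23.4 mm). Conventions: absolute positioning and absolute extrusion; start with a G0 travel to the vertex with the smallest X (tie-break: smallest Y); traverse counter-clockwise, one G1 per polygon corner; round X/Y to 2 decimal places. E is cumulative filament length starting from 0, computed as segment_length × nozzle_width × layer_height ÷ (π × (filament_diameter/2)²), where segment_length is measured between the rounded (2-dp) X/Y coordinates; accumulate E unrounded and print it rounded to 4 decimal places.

At z = 23.4 mm: the sphere does not reach this height (|z−center|=13.400 > r=10); the cube at (11, 11) is present — its section is the full 6.5×16.5 rectangle; Combining (union): only the 6.5×16.5 cube at (11, 11) is present, so the union is just that shape — 1 connected region. The outline is a single polygon with 4 vertices. Extrusion per mm of travel: 0.4 × 0.2 / (π × 0.875²) = 0.033260. Accumulating E over each segment gives final E = 1.5300.

G0 X11.00 Y11.00 Z23.40
G1 X17.50 Y11.00 E0.2162
G1 X17.50 Y27.50 E0.7650
G1 X11.00 Y27.50 E0.9812
G1 X11.00 Y11.00 E1.5300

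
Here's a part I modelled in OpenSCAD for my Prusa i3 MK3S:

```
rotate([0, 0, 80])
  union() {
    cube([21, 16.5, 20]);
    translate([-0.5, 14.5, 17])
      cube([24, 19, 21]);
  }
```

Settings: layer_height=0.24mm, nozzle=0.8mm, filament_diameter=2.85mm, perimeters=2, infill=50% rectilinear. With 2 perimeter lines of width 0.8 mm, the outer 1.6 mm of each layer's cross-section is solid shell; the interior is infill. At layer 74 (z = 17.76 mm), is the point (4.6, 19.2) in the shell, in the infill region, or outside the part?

outside

At z = 17.76 mm: the 21×16.5 cube contributes its full rectangle; the 24×19 cube at (-0.5, 14.5) contributes its full rectangle; Taking the union: the regions partially overlap (shared area 42.00 mm²), so overlapping operands fuse into one piece — 1 connected region; (rotated 80° about Z; rotation is an isometry so areas/perimeters/island counts are preserved). Overall, the cross-section is a single solid region. Undo the 80° rotation: the query point maps to (19.707, -1.196) in the un-rotated model frame. The nearest boundary edge runs (21.00, 0.00)→(0.00, 0.00); distance from the point to it = 1.20 mm. The point is not inside any of the regions above, so it lies outside the cross-section (1.20 mm from the nearest boundary).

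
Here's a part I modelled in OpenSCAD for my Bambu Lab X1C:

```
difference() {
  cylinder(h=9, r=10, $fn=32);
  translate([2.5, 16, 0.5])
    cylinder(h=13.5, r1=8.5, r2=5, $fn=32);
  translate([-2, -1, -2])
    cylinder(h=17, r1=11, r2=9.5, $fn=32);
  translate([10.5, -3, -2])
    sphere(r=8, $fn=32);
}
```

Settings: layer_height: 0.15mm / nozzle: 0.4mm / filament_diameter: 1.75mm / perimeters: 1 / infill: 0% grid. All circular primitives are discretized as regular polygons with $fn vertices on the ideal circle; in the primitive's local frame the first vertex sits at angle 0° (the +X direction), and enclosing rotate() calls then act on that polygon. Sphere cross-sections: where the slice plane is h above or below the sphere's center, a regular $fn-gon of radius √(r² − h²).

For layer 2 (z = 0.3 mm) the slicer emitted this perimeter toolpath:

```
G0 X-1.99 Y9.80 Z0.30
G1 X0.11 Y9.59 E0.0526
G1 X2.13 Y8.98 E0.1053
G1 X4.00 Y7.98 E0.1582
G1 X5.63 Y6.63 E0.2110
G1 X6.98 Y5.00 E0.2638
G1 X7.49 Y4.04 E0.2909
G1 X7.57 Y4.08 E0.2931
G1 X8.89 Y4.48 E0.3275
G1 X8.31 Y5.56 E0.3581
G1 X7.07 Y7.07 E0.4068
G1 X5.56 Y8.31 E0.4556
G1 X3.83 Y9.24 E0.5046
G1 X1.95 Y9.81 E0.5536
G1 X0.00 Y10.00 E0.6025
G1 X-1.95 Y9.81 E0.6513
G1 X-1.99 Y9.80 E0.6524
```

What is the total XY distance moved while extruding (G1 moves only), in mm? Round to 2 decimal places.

Sum the Euclidean lengths of each G1 segment: total = 26.15 mm.

26.15 mm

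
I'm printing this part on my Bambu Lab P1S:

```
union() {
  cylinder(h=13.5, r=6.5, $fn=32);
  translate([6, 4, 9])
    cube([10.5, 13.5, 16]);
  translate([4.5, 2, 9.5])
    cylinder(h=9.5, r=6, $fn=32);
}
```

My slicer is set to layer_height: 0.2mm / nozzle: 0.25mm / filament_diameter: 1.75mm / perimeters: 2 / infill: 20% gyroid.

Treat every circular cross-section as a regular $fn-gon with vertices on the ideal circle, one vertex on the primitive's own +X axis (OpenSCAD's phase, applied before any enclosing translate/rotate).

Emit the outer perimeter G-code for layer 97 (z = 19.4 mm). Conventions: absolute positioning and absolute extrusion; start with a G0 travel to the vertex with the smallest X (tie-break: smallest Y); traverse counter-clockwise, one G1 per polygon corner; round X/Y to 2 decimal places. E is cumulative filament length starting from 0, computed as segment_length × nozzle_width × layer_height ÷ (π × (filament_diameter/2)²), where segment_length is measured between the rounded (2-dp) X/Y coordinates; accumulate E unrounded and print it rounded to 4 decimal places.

G0 X6.00 Y4.00 Z19.40
G1 X16.50 Y4.00 E0.2183
G1 X16.50 Y17.50 E0.4989
G1 X6.00 Y17.50 E0.7172
G1 X6.00 Y4.00 E0.9978

At z = 19.4 mm: the cylinder is not intersected at this z (z outside [0, 13.5]); the 10.5×13.5 cube at (6, 4) contributes its full rectangle; the cylinder at (4.5, 2) is absent (z outside [9.5, 19]); Combining (union): only the 10.5×13.5 cube at (6, 4) is present, so the union is just that shape — 1 connected region. The outline is a single polygon with 4 vertices. Extrusion per mm of travel: 0.25 × 0.2 / (π × 0.875²) = 0.020788. Accumulating E over each segment gives final E = 0.9978.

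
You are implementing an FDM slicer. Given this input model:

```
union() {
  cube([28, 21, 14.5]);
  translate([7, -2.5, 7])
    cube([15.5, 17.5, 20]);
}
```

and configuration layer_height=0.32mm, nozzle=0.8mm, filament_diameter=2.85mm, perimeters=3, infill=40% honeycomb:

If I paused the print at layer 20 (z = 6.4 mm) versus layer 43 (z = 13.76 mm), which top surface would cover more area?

layer 43 (z = 13.76 mm)

Layer 20 (z = 6.4): the 28×21 cube contributes its full rectangle (area 588.00 mm²); the cube at (7, -2.5) is not intersected at this z (z outside [7, 27]); Merging all regions: only the 28×21 cube is present, so the union is just that shape — area = 588.00 mm². So its area = 588.00 mm². Layer 43 (z = 13.76): the 28×21 cube contributes its full rectangle (area 588.00 mm²); the 15.5×17.5 cube at (7, -2.5) contributes its full rectangle (area 271.25 mm²); Taking the union: the regions partially overlap — summed areas 859.25 mm² minus the doubly-counted overlap 232.50 mm² gives 626.75 mm² — area = 626.75 mm². So its area = 626.75 mm². Layer 43 is larger (626.75 vs 588.00 mm²).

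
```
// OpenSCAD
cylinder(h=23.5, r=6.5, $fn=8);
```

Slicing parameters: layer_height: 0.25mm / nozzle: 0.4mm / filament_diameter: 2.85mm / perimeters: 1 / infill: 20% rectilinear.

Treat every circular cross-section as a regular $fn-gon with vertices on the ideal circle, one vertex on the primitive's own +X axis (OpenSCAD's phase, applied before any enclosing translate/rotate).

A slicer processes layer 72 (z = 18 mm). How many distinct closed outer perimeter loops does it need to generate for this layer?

1

At z = 18 mm: the r=6.5 cylinder gives a regular 8-gon of circumradius 6.5 (constant along its height). The result has 1 disconnected region.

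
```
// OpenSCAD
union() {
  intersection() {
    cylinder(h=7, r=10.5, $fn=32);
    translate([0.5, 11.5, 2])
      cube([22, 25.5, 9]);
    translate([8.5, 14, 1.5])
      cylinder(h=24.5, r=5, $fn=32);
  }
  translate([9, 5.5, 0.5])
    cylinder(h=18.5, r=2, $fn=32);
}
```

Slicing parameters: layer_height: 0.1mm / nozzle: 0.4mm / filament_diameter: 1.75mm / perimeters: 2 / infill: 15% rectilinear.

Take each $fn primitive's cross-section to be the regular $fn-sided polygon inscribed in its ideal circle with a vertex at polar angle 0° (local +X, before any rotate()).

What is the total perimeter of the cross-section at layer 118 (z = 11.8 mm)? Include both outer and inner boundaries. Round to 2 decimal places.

At z = 11.8 mm: the cylinder is absent (z outside [0, 7]); the cube at (0.5, 11.5) does not reach this height (z outside [2, 11]); the r=5 cylinder at (8.5, 14) gives a regular 32-gon of circumradius 5 (constant along its height) (perimeter = 2·32·5.000·sin(180°/32) = 31.37 mm); After intersecting: at least one operand is absent at this height, so nothing remains; the r=2 cylinder at (9, 5.5) contributes a regular 32-gon of circumradius 2 (perimeter = 2·32·2.000·sin(180°/32) = 12.55 mm); Taking the union: only the r=2 cylinder at (9, 5.5) is present, so the union is just that shape — boundary = 12.55 mm. Overall, the cross-section is a single solid region. Total boundary length (outer) = 12.55 mm.

12.55 mm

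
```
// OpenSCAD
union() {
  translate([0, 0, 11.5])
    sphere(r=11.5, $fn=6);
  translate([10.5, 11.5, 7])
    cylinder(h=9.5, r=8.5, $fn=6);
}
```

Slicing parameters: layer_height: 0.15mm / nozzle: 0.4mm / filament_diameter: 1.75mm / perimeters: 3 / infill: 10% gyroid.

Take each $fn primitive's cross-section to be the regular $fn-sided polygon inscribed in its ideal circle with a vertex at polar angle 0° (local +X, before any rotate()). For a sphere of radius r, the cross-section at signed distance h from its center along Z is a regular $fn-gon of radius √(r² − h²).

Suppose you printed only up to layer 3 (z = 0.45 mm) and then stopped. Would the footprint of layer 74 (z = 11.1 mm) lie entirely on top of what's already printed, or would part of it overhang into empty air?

part overhangs

Compare the two slices. At z = 0.45: the sphere: section is a regular 6-gon, circumradius = √(r²−h²) = √(11.5²−11.05²) = 3.186 (area = (6/2)·3.186²·sin(360°/6) = 26.36 mm²); the cylinder at (10.5, 11.5) is not intersected at this z (z outside [7, 16.5]); Combining (union): only the r=11.5 sphere is present, so the union is just that shape — area = 26.36 mm². At z = 11.1: the sphere: section is a regular 6-gon, circumradius = √(r²−h²) = √(11.5²−0.4²) = 11.493 (area = (6/2)·11.493²·sin(360°/6) = 343.18 mm²); the cylinder at (10.5, 11.5): section is a regular 6-gon, circumradius r=8.5 (area = (6/2)·8.500²·sin(360°/6) = 187.71 mm²); Merging all regions: the regions partially overlap — summed areas 530.89 mm² minus the doubly-counted overlap 16.59 mm² gives 514.30 mm² — area = 514.30 mm². Checking containment: at z = 11.1 the cross-section extends beyond the z = 0.45 cross-section by about 487.94 mm².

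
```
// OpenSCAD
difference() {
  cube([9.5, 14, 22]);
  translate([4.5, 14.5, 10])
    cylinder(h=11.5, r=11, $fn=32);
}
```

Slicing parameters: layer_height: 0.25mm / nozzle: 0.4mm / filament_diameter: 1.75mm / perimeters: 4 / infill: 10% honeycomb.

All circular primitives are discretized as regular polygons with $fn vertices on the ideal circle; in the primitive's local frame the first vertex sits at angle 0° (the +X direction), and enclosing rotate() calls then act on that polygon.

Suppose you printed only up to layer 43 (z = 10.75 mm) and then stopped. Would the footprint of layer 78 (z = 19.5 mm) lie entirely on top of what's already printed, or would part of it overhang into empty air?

entirely on top

Compare the two slices. At z = 10.75: the 9.5×14 cube contributes its full rectangle (area 133.00 mm²); the r=11 cylinder at (4.5, 14.5) contributes a regular 32-gon of circumradius 11 (area = (32/2)·11.000²·sin(360°/32) = 377.69 mm²); Taking the first minus the rest: starting from the 9.5×14 cube (133.00 mm²), the r=11 cylinder at (4.5, 14.5) partially overlaps it — only the 96.04 mm² overlap (of its 377.69 mm²) is removed, clipping the outline — area = 36.96 mm². At z = 19.5: the cube is present — its section is the full 9.5×14 rectangle (area 133.00 mm²); the r=11 cylinder at (4.5, 14.5) contributes a regular 32-gon of circumradius 11 (area = (32/2)·11.000²·sin(360°/32) = 377.69 mm²); After the difference (first − rest): starting from the 9.5×14 cube (133.00 mm²), the r=11 cylinder at (4.5, 14.5) partially overlaps it — only the 96.04 mm² overlap (of its 377.69 mm²) is removed, clipping the outline — area = 36.96 mm². Checking containment: the cross-section at z = 19.5 is a subset of the cross-section at z = 10.75.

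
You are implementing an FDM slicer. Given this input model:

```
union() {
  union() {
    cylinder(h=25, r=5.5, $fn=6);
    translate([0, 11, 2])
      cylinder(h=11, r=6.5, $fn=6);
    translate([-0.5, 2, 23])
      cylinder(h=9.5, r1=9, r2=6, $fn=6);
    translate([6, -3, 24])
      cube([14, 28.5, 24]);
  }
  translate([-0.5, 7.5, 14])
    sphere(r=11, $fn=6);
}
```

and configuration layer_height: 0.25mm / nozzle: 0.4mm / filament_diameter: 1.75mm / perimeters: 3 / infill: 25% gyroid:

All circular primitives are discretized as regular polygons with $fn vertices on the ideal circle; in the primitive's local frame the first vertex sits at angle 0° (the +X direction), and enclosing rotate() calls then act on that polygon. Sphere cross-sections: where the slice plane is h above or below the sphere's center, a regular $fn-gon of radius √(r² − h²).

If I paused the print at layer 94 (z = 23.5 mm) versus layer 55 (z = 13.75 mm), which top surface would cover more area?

Layer 94 (z = 23.5): the cylinder: section is a regular 6-gon, circumradius r=5.5 (area = (6/2)·5.500²·sin(360°/6) = 78.59 mm²); the cylinder at (0, 11) is absent (z outside [2, 13]); the cone at (-0.5, 2): at t=0.053 of its height the radius interpolates to r₁+(r₂−r₁)t = 8.842, giving a regular 6-gon of that circumradius (area = (6/2)·8.842²·sin(360°/6) = 203.12 mm²); the cube at (6, -3) does not reach this height (z outside [24, 48]); Combining (union): the r=5.5 cylinder lies entirely inside the cone at (-0.5, 2), so the union is just the cone at (-0.5, 2) — area = 203.12 mm²; the r=11 sphere at (-0.5, 7.5) slices to a regular 6-gon of circumradius 5.545 (√(r²−h²) with h=9.5 from center) (area = (6/2)·5.545²·sin(360°/6) = 79.89 mm²); Taking the union: the regions partially overlap — summed areas 283.02 mm² minus the doubly-counted overlap 61.19 mm² gives 221.83 mm² — area = 221.83 mm². So its area = 221.83 mm². Layer 55 (z = 13.75): the r=5.5 cylinder contributes a regular 6-gon of circumradius 5.5 (area = (6/2)·5.500²·sin(360°/6) = 78.59 mm²); the cylinder at (0, 11) does not reach this height (z outside [2, 13]); the cone at (-0.5, 2) is not intersected at this z (z outside [23, 32.5]); the cube at (6, -3) is not intersected at this z (z outside [24, 48]); Combining (union): only the r=5.5 cylinder is present, so the union is just that shape — area = 78.59 mm²; the r=11 sphere at (-0.5, 7.5) slices to a regular 6-gon of circumradius 10.997 (√(r²−h²) with h=0.25 from center) (area = (6/2)·10.997²·sin(360°/6) = 314.20 mm²); Taking the union: the regions partially overlap — summed areas 392.80 mm² minus the doubly-counted overlap 59.19 mm² gives 333.60 mm² — area = 333.60 mm². So its area = 333.60 mm². Layer 55 is larger (333.60 vs 221.83 mm²).

layer 55 (z = 13.75 mm)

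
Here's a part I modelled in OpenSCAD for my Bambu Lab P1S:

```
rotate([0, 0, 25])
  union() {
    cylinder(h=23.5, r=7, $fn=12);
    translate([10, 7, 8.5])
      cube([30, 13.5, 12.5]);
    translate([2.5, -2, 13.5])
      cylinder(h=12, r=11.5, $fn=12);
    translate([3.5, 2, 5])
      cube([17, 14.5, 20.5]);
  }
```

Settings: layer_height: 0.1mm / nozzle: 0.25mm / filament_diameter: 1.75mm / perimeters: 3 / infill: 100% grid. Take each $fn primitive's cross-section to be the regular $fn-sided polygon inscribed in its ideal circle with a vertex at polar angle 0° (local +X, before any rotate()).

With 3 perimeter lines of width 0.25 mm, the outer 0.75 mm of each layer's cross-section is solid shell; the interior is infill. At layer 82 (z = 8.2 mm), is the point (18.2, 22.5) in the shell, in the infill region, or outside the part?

outside

At z = 8.2 mm: the r=7 cylinder gives a regular 12-gon of circumradius 7 (constant along its height); the cube at (10, 7) is absent (z outside [8.5, 21]); the cylinder at (2.5, -2) is not intersected at this z (z outside [13.5, 25.5]); the cube at (3.5, 2) is present — its section is the full 17×14.5 rectangle; Combining (union): the regions partially overlap (shared area 7.43 mm²), so overlapping operands fuse into one piece — 1 connected region; (rotated 25° about Z; rotation is an isometry so areas/perimeters/island counts are preserved). Overall, the cross-section is a single solid region. Undo the 25° rotation: the query point maps to (26.004, 12.700) in the un-rotated model frame. The nearest boundary edge runs (20.50, 16.50)→(20.50, 2.00); distance from the point to it = 5.50 mm. The point is not inside any of the regions above, so it lies outside the cross-section (5.50 mm from the nearest boundary).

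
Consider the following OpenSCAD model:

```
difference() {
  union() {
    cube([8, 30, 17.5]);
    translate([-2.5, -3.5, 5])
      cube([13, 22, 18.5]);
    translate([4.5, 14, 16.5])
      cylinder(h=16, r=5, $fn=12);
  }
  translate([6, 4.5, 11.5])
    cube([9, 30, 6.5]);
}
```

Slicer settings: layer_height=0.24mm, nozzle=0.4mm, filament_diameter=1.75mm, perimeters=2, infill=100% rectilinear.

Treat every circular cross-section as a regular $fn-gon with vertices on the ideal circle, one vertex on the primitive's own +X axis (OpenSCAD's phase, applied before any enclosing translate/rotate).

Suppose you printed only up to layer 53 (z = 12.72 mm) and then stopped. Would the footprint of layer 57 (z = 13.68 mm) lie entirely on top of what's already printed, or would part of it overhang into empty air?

Compare the two slices. At z = 12.72: the cube (footprint 8×30) is included at this height (area 240.00 mm²); the cube at (-2.5, -3.5) (footprint 13×22) is included at this height (area 286.00 mm²); the cylinder at (4.5, 14) is not intersected at this z (z outside [16.5, 32.5]); Merging all regions: the regions partially overlap — summed areas 526.00 mm² minus the doubly-counted overlap 148.00 mm² gives 378.00 mm² — area = 378.00 mm²; the cube at (6, 4.5) is present — its section is the full 9×30 rectangle (area 270.00 mm²); After the difference (first − rest): starting from the result so far (378.00 mm²), the 9×30 cube at (6, 4.5) partially overlaps it — only the 86.00 mm² overlap (of its 270.00 mm²) is removed, clipping the outline — area = 292.00 mm². At z = 13.68: the cube is present — its section is the full 8×30 rectangle (area 240.00 mm²); the cube at (-2.5, -3.5) (footprint 13×22) is included at this height (area 286.00 mm²); the cylinder at (4.5, 14) is absent (z outside [16.5, 32.5]); Merging all regions: the regions partially overlap — summed areas 526.00 mm² minus the doubly-counted overlap 148.00 mm² gives 378.00 mm² — area = 378.00 mm²; the cube at (6, 4.5) is present — its section is the full 9×30 rectangle (area 270.00 mm²); Taking the first minus the rest: starting from that combined region (378.00 mm²), the 9×30 cube at (6, 4.5) partially overlaps it — only the 86.00 mm² overlap (of its 270.00 mm²) is removed, clipping the outline — area = 292.00 mm². Checking containment: the cross-section at z = 13.68 is a subset of the cross-section at z = 12.72.

entirely on top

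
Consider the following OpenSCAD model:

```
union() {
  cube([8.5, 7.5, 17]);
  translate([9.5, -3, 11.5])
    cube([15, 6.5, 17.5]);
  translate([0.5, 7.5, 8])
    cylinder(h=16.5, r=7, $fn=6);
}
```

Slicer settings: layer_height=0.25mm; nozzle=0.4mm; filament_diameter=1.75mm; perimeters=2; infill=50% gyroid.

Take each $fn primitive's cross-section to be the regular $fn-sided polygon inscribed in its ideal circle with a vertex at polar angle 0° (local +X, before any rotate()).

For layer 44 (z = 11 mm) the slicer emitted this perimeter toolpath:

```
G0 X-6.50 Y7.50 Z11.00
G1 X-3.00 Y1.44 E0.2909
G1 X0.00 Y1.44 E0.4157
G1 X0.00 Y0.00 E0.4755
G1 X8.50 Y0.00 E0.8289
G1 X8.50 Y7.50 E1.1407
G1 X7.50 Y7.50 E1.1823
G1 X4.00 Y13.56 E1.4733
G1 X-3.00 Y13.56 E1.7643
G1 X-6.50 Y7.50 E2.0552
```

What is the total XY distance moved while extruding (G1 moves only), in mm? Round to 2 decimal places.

49.43 mm

Sum the Euclidean lengths of each G1 segment: total = 49.43 mm.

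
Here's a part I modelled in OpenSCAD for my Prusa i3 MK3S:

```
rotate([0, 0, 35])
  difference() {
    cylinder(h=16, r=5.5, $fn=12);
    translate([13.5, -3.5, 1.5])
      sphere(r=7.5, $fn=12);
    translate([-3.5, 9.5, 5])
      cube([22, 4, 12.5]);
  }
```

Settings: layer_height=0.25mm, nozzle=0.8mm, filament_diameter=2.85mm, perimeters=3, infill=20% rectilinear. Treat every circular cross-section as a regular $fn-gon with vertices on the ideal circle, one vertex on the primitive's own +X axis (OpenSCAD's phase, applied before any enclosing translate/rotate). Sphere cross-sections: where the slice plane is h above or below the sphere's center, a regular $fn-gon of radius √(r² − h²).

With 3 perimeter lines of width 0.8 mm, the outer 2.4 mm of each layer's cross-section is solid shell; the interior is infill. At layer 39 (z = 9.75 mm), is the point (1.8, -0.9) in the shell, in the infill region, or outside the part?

At z = 9.75 mm: the r=5.5 cylinder contributes a regular 12-gon of circumradius 5.5; the sphere at (13.5, -3.5) does not reach this height (|z−center|=8.250 > r=7.5); the cube at (-3.5, 9.5) is present — its section is the full 22×4 rectangle; Taking the first minus the rest: starting from the r=5.5 cylinder, the 22×4 cube at (-3.5, 9.5) misses the remaining region (no effect) — 1 connected region; (whole slice rotated 35° about Z — lengths, areas and connectivity unchanged). Overall, the cross-section is a single solid region. Undo the 35° rotation: the query point maps to (0.958, -1.770) in the un-rotated model frame. The nearest boundary edge runs (2.75, -4.76)→(-0.00, -5.50); distance from the point to it = 3.36 mm. The point is inside the cross-section and 3.36 mm from the nearest boundary — more than the 2.4 mm shell width (3 × 0.8), so it's in the infill interior.

infill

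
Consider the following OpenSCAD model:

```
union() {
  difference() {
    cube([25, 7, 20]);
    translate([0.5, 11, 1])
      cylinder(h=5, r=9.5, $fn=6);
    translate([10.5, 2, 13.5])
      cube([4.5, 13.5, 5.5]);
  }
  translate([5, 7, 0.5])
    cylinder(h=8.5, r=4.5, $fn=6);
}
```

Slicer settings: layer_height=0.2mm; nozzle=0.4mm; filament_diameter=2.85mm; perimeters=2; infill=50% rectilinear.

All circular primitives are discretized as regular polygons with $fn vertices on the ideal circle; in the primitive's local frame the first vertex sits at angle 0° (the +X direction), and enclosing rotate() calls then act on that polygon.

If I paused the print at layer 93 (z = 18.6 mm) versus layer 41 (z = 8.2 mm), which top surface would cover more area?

layer 41 (z = 8.2 mm)

Layer 93 (z = 18.6): the cube is present — its section is the full 25×7 rectangle (area 175.00 mm²); the cylinder at (0.5, 11) does not reach this height (z outside [1, 6]); the cube at (10.5, 2) (footprint 4.5×13.5) is included at this height (area 60.75 mm²); Subtracting the remaining from the first: starting from the 25×7 cube (175.00 mm²), the 4.5×13.5 cube at (10.5, 2) partially overlaps it — only the 22.50 mm² overlap (of its 60.75 mm²) is removed, clipping the outline — area = 152.50 mm²; the cylinder at (5, 7) is not intersected at this z (z outside [0.5, 9]); Taking the union: only that combined region is present, so the union is just that shape — area = 152.50 mm². So its area = 152.50 mm². Layer 41 (z = 8.2): the cube is present — its section is the full 25×7 rectangle (area 175.00 mm²); the cylinder at (0.5, 11) is not intersected at this z (z outside [1, 6]); the cube at (10.5, 2) is absent (z outside [13.5, 19]); Subtracting the remaining from the first: none of the subtracted shapes is present at this height, so the 25×7 cube is unchanged — area = 175.00 mm²; the r=4.5 cylinder at (5, 7) contributes a regular 6-gon of circumradius 4.5 (area = (6/2)·4.500²·sin(360°/6) = 52.61 mm²); Combining (union): the regions partially overlap — summed areas 227.61 mm² minus the doubly-counted overlap 26.31 mm² gives 201.31 mm² — area = 201.31 mm². So its area = 201.31 mm². Layer 41 is larger (201.31 vs 152.50 mm²).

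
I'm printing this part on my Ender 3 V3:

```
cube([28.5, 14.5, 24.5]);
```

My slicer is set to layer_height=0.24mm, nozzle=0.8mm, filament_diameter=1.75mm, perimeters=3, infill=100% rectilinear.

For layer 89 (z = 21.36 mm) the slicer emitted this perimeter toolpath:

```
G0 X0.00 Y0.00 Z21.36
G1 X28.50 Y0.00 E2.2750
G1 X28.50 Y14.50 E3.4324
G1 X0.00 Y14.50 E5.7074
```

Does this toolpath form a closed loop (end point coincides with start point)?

Start point (G0): (0.00, 0.00). End point (last G1): the path does not return to the start — open.

no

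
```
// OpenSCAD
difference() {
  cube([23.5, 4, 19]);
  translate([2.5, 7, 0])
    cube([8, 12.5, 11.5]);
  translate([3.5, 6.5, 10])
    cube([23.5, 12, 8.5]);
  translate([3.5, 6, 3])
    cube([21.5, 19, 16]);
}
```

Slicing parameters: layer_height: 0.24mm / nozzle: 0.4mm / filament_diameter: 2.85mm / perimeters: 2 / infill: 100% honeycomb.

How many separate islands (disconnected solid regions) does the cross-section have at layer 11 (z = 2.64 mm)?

1

At z = 2.64 mm: the cube (footprint 23.5×4) is included at this height; the cube at (2.5, 7) is present — its section is the full 8×12.5 rectangle; the cube at (3.5, 6.5) is absent (z outside [10, 18.5]); the cube at (3.5, 6) is not intersected at this z (z outside [3, 19]); After the difference (first − rest): starting from the 23.5×4 cube, the 8×12.5 cube at (2.5, 7) misses the remaining region (no effect) — 1 connected region. Overall, the cross-section is a single solid region. Island count = 1.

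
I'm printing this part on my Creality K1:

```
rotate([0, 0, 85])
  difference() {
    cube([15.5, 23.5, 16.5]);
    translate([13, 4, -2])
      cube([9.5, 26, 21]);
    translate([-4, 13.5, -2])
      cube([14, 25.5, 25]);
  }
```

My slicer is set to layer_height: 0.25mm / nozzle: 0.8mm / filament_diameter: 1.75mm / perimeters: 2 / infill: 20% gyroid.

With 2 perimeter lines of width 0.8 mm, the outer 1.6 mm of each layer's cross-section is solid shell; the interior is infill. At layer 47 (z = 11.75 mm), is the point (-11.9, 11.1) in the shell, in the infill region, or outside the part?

shell

At z = 11.75 mm: the cube is present — its section is the full 15.5×23.5 rectangle; the 9.5×26 cube at (13, 4) contributes its full rectangle; the 14×25.5 cube at (-4, 13.5) contributes its full rectangle; Taking the first minus the rest: starting from the 15.5×23.5 cube, the 9.5×26 cube at (13, 4) partially overlaps it — only the 48.75 mm² overlap (of its 247.00 mm²) is removed, clipping the outline; the 14×25.5 cube at (-4, 13.5) partially overlaps it — only the 100.00 mm² overlap (of its 357.00 mm²) is removed, clipping the outline — 1 connected region; (rotated 85° about Z; rotation is an isometry so areas/perimeters/island counts are preserved). Overall, the cross-section is a single solid region. Undo the 85° rotation: the query point maps to (10.021, 12.822) in the un-rotated model frame. The nearest boundary edge runs (0.00, 13.50)→(10.00, 13.50); distance from the point to it = 0.68 mm. The point is inside the cross-section, 0.68 mm from the nearest boundary — within the 1.6 mm shell band (2 × 0.8).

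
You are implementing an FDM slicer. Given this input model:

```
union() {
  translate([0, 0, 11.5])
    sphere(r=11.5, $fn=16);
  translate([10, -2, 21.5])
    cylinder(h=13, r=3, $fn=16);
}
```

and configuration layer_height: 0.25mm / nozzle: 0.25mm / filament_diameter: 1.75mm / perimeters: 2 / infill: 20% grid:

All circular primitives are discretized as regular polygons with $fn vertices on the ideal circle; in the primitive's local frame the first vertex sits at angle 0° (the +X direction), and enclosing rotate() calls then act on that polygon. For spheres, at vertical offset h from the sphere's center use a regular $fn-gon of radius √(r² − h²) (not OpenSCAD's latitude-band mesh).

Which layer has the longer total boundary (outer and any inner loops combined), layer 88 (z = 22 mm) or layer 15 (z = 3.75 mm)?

Layer 88 (z = 22): the r=11.5 sphere contributes a regular 16-gon of circumradius √(11.5²−10.5²) = 4.690 (perimeter = 2·16·4.690·sin(180°/16) = 29.28 mm); the cylinder at (10, -2): section is a regular 16-gon, circumradius r=3 (perimeter = 2·16·3.000·sin(180°/16) = 18.73 mm); Taking the union: the 2 present regions are separate (no shared area or edge), so areas and boundary lengths simply add and each stays a separate island — boundary = 48.01 mm. So its perimeter = 48.01 mm. Layer 15 (z = 3.75): the sphere: section is a regular 16-gon, circumradius = √(r²−h²) = √(11.5²−7.75²) = 8.496 (perimeter = 2·16·8.496·sin(180°/16) = 53.04 mm); the cylinder at (10, -2) is not intersected at this z (z outside [21.5, 34.5]); Merging all regions: only the r=11.5 sphere is present, so the union is just that shape — boundary = 53.04 mm. So its perimeter = 53.04 mm. Layer 15 is larger (53.04 vs 48.01 mm).

layer 15 (z = 3.75 mm)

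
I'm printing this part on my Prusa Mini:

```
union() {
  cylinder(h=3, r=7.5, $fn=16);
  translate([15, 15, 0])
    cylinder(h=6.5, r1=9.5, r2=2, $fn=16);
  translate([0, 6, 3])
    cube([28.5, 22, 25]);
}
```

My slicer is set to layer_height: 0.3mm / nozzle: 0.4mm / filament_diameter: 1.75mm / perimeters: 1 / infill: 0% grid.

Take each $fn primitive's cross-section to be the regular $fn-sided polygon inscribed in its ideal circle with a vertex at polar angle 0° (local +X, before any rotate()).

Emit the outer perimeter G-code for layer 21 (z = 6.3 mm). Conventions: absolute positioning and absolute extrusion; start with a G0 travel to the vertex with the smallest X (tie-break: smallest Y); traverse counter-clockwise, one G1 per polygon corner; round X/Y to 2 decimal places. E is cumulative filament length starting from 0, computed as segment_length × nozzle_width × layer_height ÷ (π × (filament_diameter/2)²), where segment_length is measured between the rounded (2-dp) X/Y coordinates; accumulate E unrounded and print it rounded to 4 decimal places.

G0 X0.00 Y6.00 Z6.30
G1 X28.50 Y6.00 E1.4219
G1 X28.50 Y28.00 E2.5195
G1 X0.00 Y28.00 E3.9413
G1 X0.00 Y6.00 E5.0389

At z = 6.3 mm: the cylinder does not reach this height (z outside [0, 3]); the cone at (15, 15): at t=0.969 of its height the radius interpolates to r₁+(r₂−r₁)t = 2.231, giving a regular 16-gon of that circumradius; the cube at (0, 6) (footprint 28.5×22) is included at this height; Merging all regions: the cone at (15, 15) lies entirely inside the 28.5×22 cube at (0, 6), so the union is just the 28.5×22 cube at (0, 6) — 1 connected region. The outline is a single polygon with 4 vertices. Extrusion per mm of travel: 0.4 × 0.3 / (π × 0.875²) = 0.049890. Accumulating E over each segment gives final E = 5.0389.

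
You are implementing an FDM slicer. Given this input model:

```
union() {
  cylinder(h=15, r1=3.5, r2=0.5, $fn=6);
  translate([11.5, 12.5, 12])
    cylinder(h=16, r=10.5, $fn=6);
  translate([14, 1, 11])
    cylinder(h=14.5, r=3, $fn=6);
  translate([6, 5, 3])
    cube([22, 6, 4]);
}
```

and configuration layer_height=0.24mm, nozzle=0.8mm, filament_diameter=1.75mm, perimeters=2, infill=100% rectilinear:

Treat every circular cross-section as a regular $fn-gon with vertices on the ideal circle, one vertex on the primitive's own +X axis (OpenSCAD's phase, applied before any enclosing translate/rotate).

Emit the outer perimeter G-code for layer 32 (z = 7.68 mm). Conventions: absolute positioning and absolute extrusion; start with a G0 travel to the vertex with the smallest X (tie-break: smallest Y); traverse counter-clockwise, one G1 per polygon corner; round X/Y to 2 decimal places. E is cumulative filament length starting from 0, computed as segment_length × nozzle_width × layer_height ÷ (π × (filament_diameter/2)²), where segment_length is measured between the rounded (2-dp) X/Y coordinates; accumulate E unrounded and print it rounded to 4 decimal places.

At z = 7.68 mm: the cone (r1=3.5→r2=0.5) has section circumradius 1.964 here — a regular 6-gon; the cylinder at (11.5, 12.5) is not intersected at this z (z outside [12, 28]); the cylinder at (14, 1) is absent (z outside [11, 25.5]); the cube at (6, 5) does not reach this height (z outside [3, 7]); Taking the union: only the cone is present, so the union is just that shape — 1 connected region. The outline is a single polygon with 6 vertices. Extrusion per mm of travel: 0.8 × 0.24 / (π × 0.875²) = 0.079824. Accumulating E over each segment gives final E = 0.9395.

G0 X-1.96 Y0.00 Z7.68
G1 X-0.98 Y-1.70 E0.1566
G1 X0.98 Y-1.70 E0.3131
G1 X1.96 Y0.00 E0.4697
G1 X0.98 Y1.70 E0.6264
G1 X-0.98 Y1.70 E0.7828
G1 X-1.96 Y0.00 E0.9395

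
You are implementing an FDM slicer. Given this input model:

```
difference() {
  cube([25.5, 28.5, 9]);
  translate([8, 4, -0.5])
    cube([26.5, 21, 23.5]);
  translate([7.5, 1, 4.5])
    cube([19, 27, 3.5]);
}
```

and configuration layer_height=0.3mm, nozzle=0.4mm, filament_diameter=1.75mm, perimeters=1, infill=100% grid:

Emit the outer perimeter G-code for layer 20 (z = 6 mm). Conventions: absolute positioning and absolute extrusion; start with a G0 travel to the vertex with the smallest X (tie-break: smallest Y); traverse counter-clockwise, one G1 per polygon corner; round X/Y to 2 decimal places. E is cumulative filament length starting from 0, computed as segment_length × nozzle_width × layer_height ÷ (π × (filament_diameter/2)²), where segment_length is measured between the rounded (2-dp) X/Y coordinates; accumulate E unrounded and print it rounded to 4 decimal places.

At z = 6 mm: the 25.5×28.5 cube contributes its full rectangle; the 26.5×21 cube at (8, 4) contributes its full rectangle; the cube at (7.5, 1) (footprint 19×27) is included at this height; After the difference (first − rest): starting from the 25.5×28.5 cube, the 26.5×21 cube at (8, 4) partially overlaps it — only the 367.50 mm² overlap (of its 556.50 mm²) is removed, clipping the outline; the 19×27 cube at (7.5, 1) partially overlaps it — only the 118.50 mm² overlap (of its 513.00 mm²) is removed, clipping the outline — 1 connected region. The outline is a single polygon with 8 vertices. Extrusion per mm of travel: 0.4 × 0.3 / (π × 0.875²) = 0.049890. Accumulating E over each segment gives final E = 7.1842.

G0 X0.00 Y0.00 Z6.00
G1 X25.50 Y0.00 E1.2722
G1 X25.50 Y1.00 E1.3221
G1 X7.50 Y1.00 E2.2201
G1 X7.50 Y28.00 E3.5671
G1 X25.50 Y28.00 E4.4652
G1 X25.50 Y28.50 E4.4901
G1 X0.00 Y28.50 E5.7623
G1 X0.00 Y0.00 E7.1842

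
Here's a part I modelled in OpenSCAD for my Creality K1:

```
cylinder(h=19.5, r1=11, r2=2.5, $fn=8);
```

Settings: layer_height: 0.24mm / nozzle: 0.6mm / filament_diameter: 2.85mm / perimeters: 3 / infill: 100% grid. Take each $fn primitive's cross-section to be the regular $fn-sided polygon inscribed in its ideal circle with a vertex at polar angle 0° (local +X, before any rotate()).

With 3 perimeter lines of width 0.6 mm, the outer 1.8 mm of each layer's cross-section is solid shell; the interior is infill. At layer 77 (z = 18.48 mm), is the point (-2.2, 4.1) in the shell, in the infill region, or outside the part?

outside

At z = 18.48 mm: the cone (r1=11→r2=2.5) has section circumradius 2.945 here — a regular 8-gon. Overall, the cross-section is a single solid region. The nearest boundary edge runs (0.00, 2.94)→(-2.08, 2.08); distance from the point to it = 1.91 mm. The point is not inside any of the regions above, so it lies outside the cross-section (1.91 mm from the nearest boundary).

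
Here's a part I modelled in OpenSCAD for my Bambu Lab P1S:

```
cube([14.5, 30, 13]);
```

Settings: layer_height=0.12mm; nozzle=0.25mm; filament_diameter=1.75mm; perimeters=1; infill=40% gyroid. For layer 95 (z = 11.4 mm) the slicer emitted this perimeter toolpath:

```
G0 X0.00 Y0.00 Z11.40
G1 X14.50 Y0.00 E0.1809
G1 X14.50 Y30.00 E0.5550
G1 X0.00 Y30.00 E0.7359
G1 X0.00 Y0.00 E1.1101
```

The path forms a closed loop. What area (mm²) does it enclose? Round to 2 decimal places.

Apply the shoelace formula to the sequence of (X, Y) vertices; enclosed area = 435.00 mm².

435.00 mm²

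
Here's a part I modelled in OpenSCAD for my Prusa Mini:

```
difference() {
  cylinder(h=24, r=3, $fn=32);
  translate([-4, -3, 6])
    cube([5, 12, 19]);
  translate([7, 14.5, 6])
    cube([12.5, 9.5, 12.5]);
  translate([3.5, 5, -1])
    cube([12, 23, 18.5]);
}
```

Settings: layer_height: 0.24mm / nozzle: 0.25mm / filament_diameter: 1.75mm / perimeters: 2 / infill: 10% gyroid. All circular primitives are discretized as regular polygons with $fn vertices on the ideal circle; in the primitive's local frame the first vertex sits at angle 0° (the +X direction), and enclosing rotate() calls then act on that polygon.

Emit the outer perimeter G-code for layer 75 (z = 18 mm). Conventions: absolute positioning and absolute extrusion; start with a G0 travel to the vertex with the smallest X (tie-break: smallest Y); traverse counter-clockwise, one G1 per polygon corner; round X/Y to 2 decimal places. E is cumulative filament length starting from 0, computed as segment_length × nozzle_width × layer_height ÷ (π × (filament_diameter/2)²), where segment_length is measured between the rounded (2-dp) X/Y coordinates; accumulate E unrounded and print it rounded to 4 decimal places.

G0 X1.00 Y-2.82 Z18.00
G1 X1.15 Y-2.77 E0.0039
G1 X1.67 Y-2.49 E0.0187
G1 X2.12 Y-2.12 E0.0332
G1 X2.49 Y-1.67 E0.0477
G1 X2.77 Y-1.15 E0.0625
G1 X2.94 Y-0.59 E0.0771
G1 X3.00 Y0.00 E0.0919
G1 X2.94 Y0.59 E0.1067
G1 X2.77 Y1.15 E0.1213
G1 X2.49 Y1.67 E0.1360
G1 X2.12 Y2.12 E0.1505
G1 X1.67 Y2.49 E0.1651
G1 X1.15 Y2.77 E0.1798
G1 X1.00 Y2.82 E0.1837
G1 X1.00 Y-2.82 E0.3244

At z = 18 mm: the r=3 cylinder gives a regular 32-gon of circumradius 3 (constant along its height); the cube at (-4, -3) (footprint 5×12) is included at this height; the cube at (7, 14.5) (footprint 12.5×9.5) is included at this height; the cube at (3.5, 5) does not reach this height (z outside [-1, 17.5]); Subtracting the remaining from the first: starting from the r=3 cylinder, the 5×12 cube at (-4, -3) partially overlaps it — only the 19.91 mm² overlap (of its 60.00 mm²) is removed, clipping the outline; the 12.5×9.5 cube at (7, 14.5) misses the remaining region (no effect) — 1 connected region. The outline is a single polygon with 15 vertices. Extrusion per mm of travel: 0.25 × 0.24 / (π × 0.875²) = 0.024945. Accumulating E over each segment gives final E = 0.3244.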